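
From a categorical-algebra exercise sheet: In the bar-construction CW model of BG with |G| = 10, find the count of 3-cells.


In the bar-construction CW model of BG, the n-cells are indexed by
n-tuples [g_1|...|g_n] of non-identity elements of G (degenerate
simplices with some g_i = e do not contribute cells), so there are
(|G| - 1)^n n-cells.
For dim = 3 with |G| = 10:
cells = (10 - 1)^3 = 9^3 = 729

729


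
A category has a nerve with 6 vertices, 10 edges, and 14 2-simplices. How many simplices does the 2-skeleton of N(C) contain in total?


The 2-skeleton of the nerve N(C) consists of simplices in dimensions 0, 1, 2:
  |N(C)_0| = 6 (objects)
  |N(C)_1| = 10 (morphisms)
  |N(C)_2| = 14 (composable pairs)
Total = 6 + 10 + 14 = 30

30


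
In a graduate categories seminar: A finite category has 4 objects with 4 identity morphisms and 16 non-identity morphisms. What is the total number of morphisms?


Each object has an identity morphism, giving 4 identities.
Adding the 16 non-identity morphisms:
Total = 4 + 16 = 20

20


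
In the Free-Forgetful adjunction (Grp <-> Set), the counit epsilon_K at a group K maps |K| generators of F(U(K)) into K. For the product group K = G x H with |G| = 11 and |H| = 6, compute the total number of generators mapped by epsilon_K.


The counit epsilon_K: F(U(K)) -> K of the Free-Forgetful adjunction
maps |K| generators of F(U(K)) into K. For K = G x H (the product group),
|G x H| = |G| * |H|.
Total generators mapped = 11 * 6 = 66.

66


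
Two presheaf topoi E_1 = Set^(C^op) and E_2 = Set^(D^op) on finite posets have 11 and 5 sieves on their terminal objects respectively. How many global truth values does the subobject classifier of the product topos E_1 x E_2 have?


In a product of presheaf topoi E_1 x E_2, the subobject classifier
is Omega = Omega_1 x Omega_2 (componentwise), so
|Omega(top)| = |Omega_1(top_1)| * |Omega_2(top_2)|.
= 11 * 5 = 55.

55


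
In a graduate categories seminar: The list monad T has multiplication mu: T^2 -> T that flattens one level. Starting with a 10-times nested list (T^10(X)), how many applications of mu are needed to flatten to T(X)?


Each application of mu: T^2 -> T removes one layer of nesting.
Starting at depth 10 (i.e., T^10(X)), we need to reach T(X).
Number of mu applications = 10 - 1 = 9

9


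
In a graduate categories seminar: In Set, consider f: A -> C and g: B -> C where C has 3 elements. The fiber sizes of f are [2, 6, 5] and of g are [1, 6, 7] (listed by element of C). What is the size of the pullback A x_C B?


The pullback A x_C B consists of pairs (a, b) with f(a) = g(b).
For each element c in C, the fiber product has |f^-1(c)| * |g^-1(c)| elements.
Summing over C: 2 * 1 + 6 * 6 + 5 * 7
= 2 + 36 + 35 = 73

73


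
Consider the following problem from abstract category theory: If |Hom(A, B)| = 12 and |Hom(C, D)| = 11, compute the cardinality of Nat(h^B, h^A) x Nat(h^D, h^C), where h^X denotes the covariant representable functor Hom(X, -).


By the Yoneda lemma, Nat(h^B, h^A) is isomorphic to Hom(A, B),
so |Nat(h^B, h^A)| = |Hom(A, B)| and |Nat(h^D, h^C)| = |Hom(C, D)|.
|Hom(A, B)| = 12, |Hom(C, D)| = 11.
|Nat(h^B, h^A) x Nat(h^D, h^C)| = 12 * 11 = 132

132


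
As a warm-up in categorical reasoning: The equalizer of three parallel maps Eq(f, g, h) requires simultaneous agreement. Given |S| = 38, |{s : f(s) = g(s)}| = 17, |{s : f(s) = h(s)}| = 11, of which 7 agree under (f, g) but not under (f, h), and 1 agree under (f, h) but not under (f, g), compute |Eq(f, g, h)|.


Eq(f, g, h) is the triple-agreement set: points in S where all three
maps take the same value. Using inclusion-exclusion on the pairwise data:
Pair (f, g) agrees on 17 points; pair (f, h) on 11 points.
Points agreeing under (f, g) but not (f, h) = 7; under (f, h) but not (f, g) = 1.
Triple-agreement = agreement-in-(f, g) minus points that agree under (f, g) but not (f, h):
|Eq(f, g, h)| = 17 - 7 = 10
(cross-check via (f, h): 11 - 1 = 10.)

10


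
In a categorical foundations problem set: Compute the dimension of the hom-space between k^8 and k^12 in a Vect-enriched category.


In Vect-enriched categories, Hom(k^n, k^m) is the space of m x n matrices.
dim(Hom(k^8, k^12)) = 12 * 8 = 96

96


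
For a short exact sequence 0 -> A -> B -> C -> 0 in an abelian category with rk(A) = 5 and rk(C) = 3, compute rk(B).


For a short exact sequence 0 -> A -> B -> C -> 0,
rank is additive: rank(B) = rank(A) + rank(C).
rank(B) = 5 + 3 = 8

8


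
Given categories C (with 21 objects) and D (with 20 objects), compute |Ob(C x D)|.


The product category C x D has objects that are pairs (c, d).
Number of pairs = |Ob(C)| * |Ob(D)| = 21 * 20 = 420

420


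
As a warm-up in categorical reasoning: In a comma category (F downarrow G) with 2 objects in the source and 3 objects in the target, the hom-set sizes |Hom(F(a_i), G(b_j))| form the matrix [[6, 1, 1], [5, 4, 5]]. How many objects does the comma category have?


Objects of (F downarrow G) are triples (a, b, h: F(a)->G(b)).
The count equals the sum of all entries in the hom-matrix.
sum(row 0) = 8
sum(row 1) = 14
Grand total = 22

22


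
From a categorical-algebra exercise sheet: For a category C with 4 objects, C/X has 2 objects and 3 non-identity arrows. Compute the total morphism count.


In the slice category C/X, objects are morphisms to X.
Identity morphisms: 2 (one per object of C/X).
Non-identity morphisms: 3.
Total = 2 + 3 = 5

5


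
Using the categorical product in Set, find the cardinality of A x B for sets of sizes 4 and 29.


In Set, the product A x B is the Cartesian product.
By the universal property, |A x B| = |A| * |B|.
|A x B| = 4 * 29 = 116

116


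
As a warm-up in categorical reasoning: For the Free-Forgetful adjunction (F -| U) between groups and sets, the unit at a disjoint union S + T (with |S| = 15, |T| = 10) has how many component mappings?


The unit eta_X: X -> U(F(X)) of the Free-Forgetful adjunction
maps each element of X to a generator of F(X). For X = S + T (disjoint
union in Set), |S + T| = |S| + |T|.
Total mappings = 15 + 10 = 25.

25


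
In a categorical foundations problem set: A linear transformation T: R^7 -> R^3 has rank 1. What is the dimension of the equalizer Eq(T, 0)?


The equalizer of f and the zero map is ker(f).
By the rank-nullity theorem: dim(ker(f)) = dim(domain) - rank(f).
dim(ker(f)) = 7 - 1 = 6

6


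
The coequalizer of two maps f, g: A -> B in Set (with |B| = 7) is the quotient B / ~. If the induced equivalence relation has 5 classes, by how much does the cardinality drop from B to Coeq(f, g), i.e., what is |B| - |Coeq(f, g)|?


The coequalizer Coeq(f, g) = B / ~ has one element per equivalence class.
|B| = 7, |Coeq(f, g)| = 5.
|B| - |Coeq(f, g)| = 7 - 5 = 2.

2


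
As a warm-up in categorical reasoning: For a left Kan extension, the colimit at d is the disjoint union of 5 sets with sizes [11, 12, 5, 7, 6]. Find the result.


Pointwise, the left Kan extension (Lan_F H)(d) is the colimit, indexed
by the comma category (F downarrow d), of H composed with the
projection (F downarrow d) -> C. Here that colimit is given
as a coproduct (disjoint union) of sets, so its cardinality is the
sum of the sizes of the summands.
Coproduct of sets with sizes: 11 + 12 + 5 + 7 + 6
= 41

41


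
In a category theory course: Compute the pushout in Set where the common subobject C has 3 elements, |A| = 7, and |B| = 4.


The pushout A +_C B identifies the images of C in A and B.
|A +_C B| = |A| + |B| - |C| (for injections).
= 7 + 4 - 3 = 8

8


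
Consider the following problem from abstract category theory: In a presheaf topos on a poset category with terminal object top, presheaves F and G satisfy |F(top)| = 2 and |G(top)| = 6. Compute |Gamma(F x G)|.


Global sections of a presheaf on a poset with terminal top satisfy
Gamma(H) ~ H(top). Presheaves admit pointwise products, so
(F x G)(top) = F(top) x G(top) (Cartesian product).
|Gamma(F x G)| = |F(top)| * |G(top)| = 2 * 6 = 12.

12


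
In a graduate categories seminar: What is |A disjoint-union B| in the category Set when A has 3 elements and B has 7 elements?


In Set, the coproduct A + B is the disjoint union.
|A + B| = |A| + |B| = 3 + 7 = 10

10


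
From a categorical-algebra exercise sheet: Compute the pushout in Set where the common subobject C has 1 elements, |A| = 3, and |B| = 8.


The pushout A +_C B identifies the images of C in A and B.
|A +_C B| = |A| + |B| - |C| (for injections).
= 3 + 8 - 1 = 10

10


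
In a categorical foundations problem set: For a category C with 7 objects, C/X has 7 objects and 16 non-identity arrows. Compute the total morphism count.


In the slice category C/X, objects are morphisms to X.
Identity morphisms: 7 (one per object of C/X).
Non-identity morphisms: 16.
Total = 7 + 16 = 23

23


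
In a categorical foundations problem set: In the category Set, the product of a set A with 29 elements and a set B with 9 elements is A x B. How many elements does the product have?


In Set, the product A x B is the Cartesian product.
By the universal property, |A x B| = |A| * |B|.
|A x B| = 29 * 9 = 261

261


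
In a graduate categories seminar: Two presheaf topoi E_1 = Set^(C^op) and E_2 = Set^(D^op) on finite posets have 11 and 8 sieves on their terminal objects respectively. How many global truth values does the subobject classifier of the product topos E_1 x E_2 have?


In a product of presheaf topoi E_1 x E_2, the subobject classifier
is Omega = Omega_1 x Omega_2 (componentwise), so
|Omega(top)| = |Omega_1(top_1)| * |Omega_2(top_2)|.
= 11 * 8 = 88.

88


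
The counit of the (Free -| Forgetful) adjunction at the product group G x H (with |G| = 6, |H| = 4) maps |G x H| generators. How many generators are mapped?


The counit epsilon_K: F(U(K)) -> K of the Free-Forgetful adjunction
maps |K| generators of F(U(K)) into K. For K = G x H (the product group),
|G x H| = |G| * |H|.
Total generators mapped = 6 * 4 = 24.

24


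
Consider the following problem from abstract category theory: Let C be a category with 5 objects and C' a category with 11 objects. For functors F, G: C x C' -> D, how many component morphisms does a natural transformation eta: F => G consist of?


A natural transformation eta: F => G assigns one component morphism per
object of the domain category.
The domain is the product category C x C', so
|Ob(C x C')| = |Ob(C)| * |Ob(C')| = 5 * 11 = 55.
Therefore eta has 55 component morphisms.

55


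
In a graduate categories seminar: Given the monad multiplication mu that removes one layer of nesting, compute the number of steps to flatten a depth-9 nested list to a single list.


Each application of mu: T^2 -> T removes one layer of nesting.
Starting at depth 9 (i.e., T^9(X)), we need to reach T(X).
Number of mu applications = 9 - 1 = 8

8


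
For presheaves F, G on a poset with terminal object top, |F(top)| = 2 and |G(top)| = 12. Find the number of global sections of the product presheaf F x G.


Global sections of a presheaf on a poset with terminal top satisfy
Gamma(H) ~ H(top). Presheaves admit pointwise products, so
(F x G)(top) = F(top) x G(top) (Cartesian product).
|Gamma(F x G)| = |F(top)| * |G(top)| = 2 * 12 = 24.

24


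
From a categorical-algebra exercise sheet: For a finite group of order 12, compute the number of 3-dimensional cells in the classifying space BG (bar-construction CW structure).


In the bar-construction CW model of BG, the n-cells are indexed by
n-tuples [g_1|...|g_n] of non-identity elements of G (degenerate
simplices with some g_i = e do not contribute cells), so there are
(|G| - 1)^n n-cells.
For dim = 3 with |G| = 12:
cells = (12 - 1)^3 = 11^3 = 1331

1331


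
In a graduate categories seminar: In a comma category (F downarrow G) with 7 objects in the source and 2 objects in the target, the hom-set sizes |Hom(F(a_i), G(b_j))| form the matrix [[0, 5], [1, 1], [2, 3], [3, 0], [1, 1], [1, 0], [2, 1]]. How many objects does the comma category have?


Objects of (F downarrow G) are triples (a, b, h: F(a)->G(b)).
The count equals the sum of all entries in the hom-matrix.
sum(row 0) = 5
sum(row 1) = 2
sum(row 2) = 5
sum(row 3) = 3
sum(row 4) = 2
sum(row 5) = 1
sum(row 6) = 3
Grand total = 21

21


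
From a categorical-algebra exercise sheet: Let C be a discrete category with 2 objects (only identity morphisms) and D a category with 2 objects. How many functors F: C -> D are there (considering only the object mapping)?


A functor from a discrete category C to D is determined by
where each object maps. Each of the 2 objects of C can map
to any of the 2 objects of D independently.
Number of functors = 2^2 = 4

4


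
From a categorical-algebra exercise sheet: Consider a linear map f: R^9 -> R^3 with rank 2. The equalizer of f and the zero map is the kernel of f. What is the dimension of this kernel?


The equalizer of f and the zero map is ker(f).
By the rank-nullity theorem: dim(ker(f)) = dim(domain) - rank(f).
dim(ker(f)) = 9 - 2 = 7

7


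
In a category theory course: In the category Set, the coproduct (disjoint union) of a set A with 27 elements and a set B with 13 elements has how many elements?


In Set, the coproduct A + B is the disjoint union.
|A + B| = |A| + |B| = 27 + 13 = 40

40


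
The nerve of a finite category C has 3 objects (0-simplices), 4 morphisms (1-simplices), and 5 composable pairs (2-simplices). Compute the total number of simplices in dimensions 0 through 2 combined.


The 2-skeleton of the nerve N(C) consists of simplices in dimensions 0, 1, 2:
  |N(C)_0| = 3 (objects)
  |N(C)_1| = 4 (morphisms)
  |N(C)_2| = 5 (composable pairs)
Total = 3 + 4 + 5 = 12

12


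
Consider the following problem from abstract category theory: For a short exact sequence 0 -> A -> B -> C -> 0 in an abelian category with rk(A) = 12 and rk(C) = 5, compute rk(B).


For a short exact sequence 0 -> A -> B -> C -> 0,
rank is additive: rank(B) = rank(A) + rank(C).
rank(B) = 12 + 5 = 17

17


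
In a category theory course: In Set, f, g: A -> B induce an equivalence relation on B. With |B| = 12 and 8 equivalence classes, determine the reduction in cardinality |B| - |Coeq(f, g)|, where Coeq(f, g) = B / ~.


The coequalizer Coeq(f, g) = B / ~ has one element per equivalence class.
|B| = 12, |Coeq(f, g)| = 8.
|B| - |Coeq(f, g)| = 12 - 8 = 4.

4


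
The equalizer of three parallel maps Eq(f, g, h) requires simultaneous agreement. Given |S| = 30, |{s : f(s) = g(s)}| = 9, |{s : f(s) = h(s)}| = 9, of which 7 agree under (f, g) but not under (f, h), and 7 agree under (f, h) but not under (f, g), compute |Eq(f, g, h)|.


Eq(f, g, h) is the triple-agreement set: points in S where all three
maps take the same value. Using inclusion-exclusion on the pairwise data:
Pair (f, g) agrees on 9 points; pair (f, h) on 9 points.
Points agreeing under (f, g) but not (f, h) = 7; under (f, h) but not (f, g) = 7.
Triple-agreement = agreement-in-(f, g) minus points that agree under (f, g) but not (f, h):
|Eq(f, g, h)| = 9 - 7 = 2
(cross-check via (f, h): 9 - 7 = 2.)

2


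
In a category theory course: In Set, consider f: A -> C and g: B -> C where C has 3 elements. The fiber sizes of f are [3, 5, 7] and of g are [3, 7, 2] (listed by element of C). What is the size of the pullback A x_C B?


The pullback A x_C B consists of pairs (a, b) with f(a) = g(b).
For each element c in C, the fiber product has |f^-1(c)| * |g^-1(c)| elements.
Summing over C: 3 * 3 + 5 * 7 + 7 * 2
= 9 + 35 + 14 = 58

58


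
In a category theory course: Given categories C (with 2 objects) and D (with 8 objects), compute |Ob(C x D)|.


The product category C x D has objects that are pairs (c, d).
Number of pairs = |Ob(C)| * |Ob(D)| = 2 * 8 = 16

16


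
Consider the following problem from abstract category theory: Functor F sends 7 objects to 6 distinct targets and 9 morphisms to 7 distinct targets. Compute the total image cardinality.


The image of F consists of distinct objects and distinct morphisms.
|Im(F)| on objects = 6
|Im(F)| on morphisms = 7
Total image cardinality = 6 + 7 = 13

13


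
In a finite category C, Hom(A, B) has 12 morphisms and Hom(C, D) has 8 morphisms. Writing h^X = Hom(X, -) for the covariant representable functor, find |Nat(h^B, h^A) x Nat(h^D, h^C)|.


By the Yoneda lemma, Nat(h^B, h^A) is isomorphic to Hom(A, B),
so |Nat(h^B, h^A)| = |Hom(A, B)| and |Nat(h^D, h^C)| = |Hom(C, D)|.
|Hom(A, B)| = 12, |Hom(C, D)| = 8.
|Nat(h^B, h^A) x Nat(h^D, h^C)| = 12 * 8 = 96

96


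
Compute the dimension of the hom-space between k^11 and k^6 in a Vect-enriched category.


In Vect-enriched categories, Hom(k^n, k^m) is the space of m x n matrices.
dim(Hom(k^11, k^6)) = 6 * 11 = 66

66


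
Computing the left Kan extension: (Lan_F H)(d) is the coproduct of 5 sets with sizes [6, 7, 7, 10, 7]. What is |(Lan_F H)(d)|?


Pointwise, the left Kan extension (Lan_F H)(d) is the colimit, indexed
by the comma category (F downarrow d), of H composed with the
projection (F downarrow d) -> C. Here that colimit is given
as a coproduct (disjoint union) of sets, so its cardinality is the
sum of the sizes of the summands.
Coproduct of sets with sizes: 6 + 7 + 7 + 10 + 7
= 37

37


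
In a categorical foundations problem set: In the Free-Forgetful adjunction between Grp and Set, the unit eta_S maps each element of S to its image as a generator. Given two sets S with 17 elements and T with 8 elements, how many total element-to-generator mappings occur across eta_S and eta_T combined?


The unit eta_X: X -> U(F(X)) of the Free-Forgetful adjunction
maps each element of X to a generator of F(X). For X = S + T (disjoint
union in Set), |S + T| = |S| + |T|.
Total mappings = 17 + 8 = 25.

25


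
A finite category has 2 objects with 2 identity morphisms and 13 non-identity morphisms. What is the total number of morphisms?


Each object has an identity morphism, giving 2 identities.
Adding the 13 non-identity morphisms:
Total = 2 + 13 = 15

15


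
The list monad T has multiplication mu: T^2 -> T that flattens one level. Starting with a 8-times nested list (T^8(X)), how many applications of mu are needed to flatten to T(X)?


Each application of mu: T^2 -> T removes one layer of nesting.
Starting at depth 8 (i.e., T^8(X)), we need to reach T(X).
Number of mu applications = 8 - 1 = 7

7


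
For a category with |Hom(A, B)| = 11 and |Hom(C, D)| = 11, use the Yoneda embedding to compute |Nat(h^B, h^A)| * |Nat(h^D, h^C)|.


By the Yoneda lemma, Nat(h^B, h^A) is isomorphic to Hom(A, B),
so |Nat(h^B, h^A)| = |Hom(A, B)| and |Nat(h^D, h^C)| = |Hom(C, D)|.
|Hom(A, B)| = 11, |Hom(C, D)| = 11.
|Nat(h^B, h^A) x Nat(h^D, h^C)| = 11 * 11 = 121

121


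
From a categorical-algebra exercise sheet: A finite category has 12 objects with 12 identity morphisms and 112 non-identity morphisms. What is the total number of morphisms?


Each object has an identity morphism, giving 12 identities.
Adding the 112 non-identity morphisms:
Total = 12 + 112 = 124

124


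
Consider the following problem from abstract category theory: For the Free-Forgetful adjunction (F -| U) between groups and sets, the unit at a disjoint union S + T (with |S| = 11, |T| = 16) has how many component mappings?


The unit eta_X: X -> U(F(X)) of the Free-Forgetful adjunction
maps each element of X to a generator of F(X). For X = S + T (disjoint
union in Set), |S + T| = |S| + |T|.
Total mappings = 11 + 16 = 27.

27


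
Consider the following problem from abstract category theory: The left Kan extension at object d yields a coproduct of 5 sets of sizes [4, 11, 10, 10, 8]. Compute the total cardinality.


Pointwise, the left Kan extension (Lan_F H)(d) is the colimit, indexed
by the comma category (F downarrow d), of H composed with the
projection (F downarrow d) -> C. Here that colimit is given
as a coproduct (disjoint union) of sets, so its cardinality is the
sum of the sizes of the summands.
Coproduct of sets with sizes: 4 + 11 + 10 + 10 + 8
= 43

43


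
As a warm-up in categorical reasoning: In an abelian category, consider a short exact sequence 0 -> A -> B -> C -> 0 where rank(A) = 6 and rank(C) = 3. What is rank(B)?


For a short exact sequence 0 -> A -> B -> C -> 0,
rank is additive: rank(B) = rank(A) + rank(C).
rank(B) = 6 + 3 = 9

9


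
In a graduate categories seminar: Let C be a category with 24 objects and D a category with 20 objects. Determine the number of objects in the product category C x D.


The product category C x D has objects that are pairs (c, d).
Number of pairs = |Ob(C)| * |Ob(D)| = 24 * 20 = 480

480


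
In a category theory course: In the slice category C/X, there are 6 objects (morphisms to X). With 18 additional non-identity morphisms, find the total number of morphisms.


In the slice category C/X, objects are morphisms to X.
Identity morphisms: 6 (one per object of C/X).
Non-identity morphisms: 18.
Total = 6 + 18 = 24

24


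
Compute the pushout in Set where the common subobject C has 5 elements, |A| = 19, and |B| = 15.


The pushout A +_C B identifies the images of C in A and B.
|A +_C B| = |A| + |B| - |C| (for injections).
= 19 + 15 - 5 = 29

29


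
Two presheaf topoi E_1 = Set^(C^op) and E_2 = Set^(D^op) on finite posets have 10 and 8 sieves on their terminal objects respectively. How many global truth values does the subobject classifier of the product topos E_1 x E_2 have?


In a product of presheaf topoi E_1 x E_2, the subobject classifier
is Omega = Omega_1 x Omega_2 (componentwise), so
|Omega(top)| = |Omega_1(top_1)| * |Omega_2(top_2)|.
= 10 * 8 = 80.

80


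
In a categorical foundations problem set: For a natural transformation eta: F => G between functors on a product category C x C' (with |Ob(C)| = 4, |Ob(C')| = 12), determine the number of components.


A natural transformation eta: F => G assigns one component morphism per
object of the domain category.
The domain is the product category C x C', so
|Ob(C x C')| = |Ob(C)| * |Ob(C')| = 4 * 12 = 48.
Therefore eta has 48 component morphisms.

48


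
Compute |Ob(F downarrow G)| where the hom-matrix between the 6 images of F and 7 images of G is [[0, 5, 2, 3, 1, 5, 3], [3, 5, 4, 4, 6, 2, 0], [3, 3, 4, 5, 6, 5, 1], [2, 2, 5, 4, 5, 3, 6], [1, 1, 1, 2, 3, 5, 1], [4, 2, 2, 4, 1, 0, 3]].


Objects of (F downarrow G) are triples (a, b, h: F(a)->G(b)).
The count equals the sum of all entries in the hom-matrix.
sum(row 0) = 19
sum(row 1) = 24
sum(row 2) = 27
sum(row 3) = 27
sum(row 4) = 14
sum(row 5) = 16
Grand total = 127

127


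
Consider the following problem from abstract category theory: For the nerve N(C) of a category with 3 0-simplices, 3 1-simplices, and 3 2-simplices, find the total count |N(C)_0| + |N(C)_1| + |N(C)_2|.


The 2-skeleton of the nerve N(C) consists of simplices in dimensions 0, 1, 2:
  |N(C)_0| = 3 (objects)
  |N(C)_1| = 3 (morphisms)
  |N(C)_2| = 3 (composable pairs)
Total = 3 + 3 + 3 = 9

9


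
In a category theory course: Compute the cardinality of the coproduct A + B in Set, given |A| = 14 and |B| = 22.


In Set, the coproduct A + B is the disjoint union.
|A + B| = |A| + |B| = 14 + 22 = 36

36


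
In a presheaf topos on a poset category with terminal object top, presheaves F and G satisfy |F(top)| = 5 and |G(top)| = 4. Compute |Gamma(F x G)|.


Global sections of a presheaf on a poset with terminal top satisfy
Gamma(H) ~ H(top). Presheaves admit pointwise products, so
(F x G)(top) = F(top) x G(top) (Cartesian product).
|Gamma(F x G)| = |F(top)| * |G(top)| = 5 * 4 = 20.

20


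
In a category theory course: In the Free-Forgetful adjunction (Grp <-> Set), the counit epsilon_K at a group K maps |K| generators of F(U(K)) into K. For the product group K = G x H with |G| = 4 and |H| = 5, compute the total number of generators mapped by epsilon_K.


The counit epsilon_K: F(U(K)) -> K of the Free-Forgetful adjunction
maps |K| generators of F(U(K)) into K. For K = G x H (the product group),
|G x H| = |G| * |H|.
Total generators mapped = 4 * 5 = 20.

20


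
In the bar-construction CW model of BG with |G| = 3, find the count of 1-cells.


In the bar-construction CW model of BG, the n-cells are indexed by
n-tuples [g_1|...|g_n] of non-identity elements of G (degenerate
simplices with some g_i = e do not contribute cells), so there are
(|G| - 1)^n n-cells.
For dim = 1 with |G| = 3:
cells = (3 - 1)^1 = 2^1 = 2

2


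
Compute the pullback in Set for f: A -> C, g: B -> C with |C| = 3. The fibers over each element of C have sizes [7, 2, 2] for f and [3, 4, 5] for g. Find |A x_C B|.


The pullback A x_C B consists of pairs (a, b) with f(a) = g(b).
For each element c in C, the fiber product has |f^-1(c)| * |g^-1(c)| elements.
Summing over C: 7 * 3 + 2 * 4 + 2 * 5
= 21 + 8 + 10 = 39

39


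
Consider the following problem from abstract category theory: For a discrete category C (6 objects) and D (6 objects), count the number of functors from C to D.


A functor from a discrete category C to D is determined by
where each object maps. Each of the 6 objects of C can map
to any of the 6 objects of D independently.
Number of functors = 6^6 = 46656

46656


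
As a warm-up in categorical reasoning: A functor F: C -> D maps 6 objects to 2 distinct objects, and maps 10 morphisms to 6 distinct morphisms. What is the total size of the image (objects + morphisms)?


The image of F consists of distinct objects and distinct morphisms.
|Im(F)| on objects = 2
|Im(F)| on morphisms = 6
Total image cardinality = 2 + 6 = 8

8


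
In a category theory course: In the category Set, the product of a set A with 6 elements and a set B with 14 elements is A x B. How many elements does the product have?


In Set, the product A x B is the Cartesian product.
By the universal property, |A x B| = |A| * |B|.
|A x B| = 6 * 14 = 84

84


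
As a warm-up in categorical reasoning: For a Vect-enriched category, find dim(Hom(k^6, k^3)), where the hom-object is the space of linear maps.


In Vect-enriched categories, Hom(k^n, k^m) is the space of m x n matrices.
dim(Hom(k^6, k^3)) = 3 * 6 = 18

18


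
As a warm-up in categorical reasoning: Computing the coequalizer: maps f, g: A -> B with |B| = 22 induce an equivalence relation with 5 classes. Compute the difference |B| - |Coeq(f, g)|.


The coequalizer Coeq(f, g) = B / ~ has one element per equivalence class.
|B| = 22, |Coeq(f, g)| = 5.
|B| - |Coeq(f, g)| = 22 - 5 = 17.

17


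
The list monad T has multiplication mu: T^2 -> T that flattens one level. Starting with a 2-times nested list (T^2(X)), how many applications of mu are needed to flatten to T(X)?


Each application of mu: T^2 -> T removes one layer of nesting.
Starting at depth 2 (i.e., T^2(X)), we need to reach T(X).
Number of mu applications = 2 - 1 = 1

1


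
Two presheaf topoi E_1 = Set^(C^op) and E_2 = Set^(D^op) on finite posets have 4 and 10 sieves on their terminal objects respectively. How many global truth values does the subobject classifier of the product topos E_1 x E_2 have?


In a product of presheaf topoi E_1 x E_2, the subobject classifier
is Omega = Omega_1 x Omega_2 (componentwise), so
|Omega(top)| = |Omega_1(top_1)| * |Omega_2(top_2)|.
= 4 * 10 = 40.

40


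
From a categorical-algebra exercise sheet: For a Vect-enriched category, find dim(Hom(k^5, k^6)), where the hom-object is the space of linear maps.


In Vect-enriched categories, Hom(k^n, k^m) is the space of m x n matrices.
dim(Hom(k^5, k^6)) = 6 * 5 = 30

30


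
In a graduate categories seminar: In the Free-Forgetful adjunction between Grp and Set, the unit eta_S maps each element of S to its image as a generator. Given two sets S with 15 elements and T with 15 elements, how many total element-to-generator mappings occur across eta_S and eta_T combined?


The unit eta_X: X -> U(F(X)) of the Free-Forgetful adjunction
maps each element of X to a generator of F(X). For X = S + T (disjoint
union in Set), |S + T| = |S| + |T|.
Total mappings = 15 + 15 = 30.

30


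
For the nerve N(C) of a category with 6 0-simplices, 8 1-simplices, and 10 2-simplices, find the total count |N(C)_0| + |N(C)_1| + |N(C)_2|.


The 2-skeleton of the nerve N(C) consists of simplices in dimensions 0, 1, 2:
  |N(C)_0| = 6 (objects)
  |N(C)_1| = 8 (morphisms)
  |N(C)_2| = 10 (composable pairs)
Total = 6 + 8 + 10 = 24

24


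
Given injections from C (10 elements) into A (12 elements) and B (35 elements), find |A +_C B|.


The pushout A +_C B identifies the images of C in A and B.
|A +_C B| = |A| + |B| - |C| (for injections).
= 12 + 35 - 10 = 37

37


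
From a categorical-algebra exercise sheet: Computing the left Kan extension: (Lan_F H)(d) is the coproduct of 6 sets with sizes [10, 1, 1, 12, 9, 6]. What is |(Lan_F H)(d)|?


Pointwise, the left Kan extension (Lan_F H)(d) is the colimit, indexed
by the comma category (F downarrow d), of H composed with the
projection (F downarrow d) -> C. Here that colimit is given
as a coproduct (disjoint union) of sets, so its cardinality is the
sum of the sizes of the summands.
Coproduct of sets with sizes: 10 + 1 + 1 + 12 + 9 + 6
= 39

39


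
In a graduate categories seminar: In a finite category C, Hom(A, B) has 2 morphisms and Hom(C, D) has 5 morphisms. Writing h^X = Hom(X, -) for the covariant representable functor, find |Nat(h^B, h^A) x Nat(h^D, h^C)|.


By the Yoneda lemma, Nat(h^B, h^A) is isomorphic to Hom(A, B),
so |Nat(h^B, h^A)| = |Hom(A, B)| and |Nat(h^D, h^C)| = |Hom(C, D)|.
|Hom(A, B)| = 2, |Hom(C, D)| = 5.
|Nat(h^B, h^A) x Nat(h^D, h^C)| = 2 * 5 = 10

10


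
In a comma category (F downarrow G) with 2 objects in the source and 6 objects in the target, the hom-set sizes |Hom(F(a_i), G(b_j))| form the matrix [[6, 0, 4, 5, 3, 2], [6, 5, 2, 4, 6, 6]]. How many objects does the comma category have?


Objects of (F downarrow G) are triples (a, b, h: F(a)->G(b)).
The count equals the sum of all entries in the hom-matrix.
sum(row 0) = 20
sum(row 1) = 29
Grand total = 49

49


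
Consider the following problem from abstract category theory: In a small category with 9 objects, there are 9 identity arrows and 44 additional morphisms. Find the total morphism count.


Each object has an identity morphism, giving 9 identities.
Adding the 44 non-identity morphisms:
Total = 9 + 44 = 53

53


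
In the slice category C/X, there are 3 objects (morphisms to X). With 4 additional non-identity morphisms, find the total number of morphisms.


In the slice category C/X, objects are morphisms to X.
Identity morphisms: 3 (one per object of C/X).
Non-identity morphisms: 4.
Total = 3 + 4 = 7

7


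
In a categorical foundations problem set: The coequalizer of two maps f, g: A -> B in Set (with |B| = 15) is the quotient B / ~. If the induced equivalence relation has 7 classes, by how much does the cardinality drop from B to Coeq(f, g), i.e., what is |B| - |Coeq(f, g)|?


The coequalizer Coeq(f, g) = B / ~ has one element per equivalence class.
|B| = 15, |Coeq(f, g)| = 7.
|B| - |Coeq(f, g)| = 15 - 7 = 8.

8


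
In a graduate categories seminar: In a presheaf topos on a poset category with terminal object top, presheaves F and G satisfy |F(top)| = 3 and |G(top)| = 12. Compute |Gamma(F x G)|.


Global sections of a presheaf on a poset with terminal top satisfy
Gamma(H) ~ H(top). Presheaves admit pointwise products, so
(F x G)(top) = F(top) x G(top) (Cartesian product).
|Gamma(F x G)| = |F(top)| * |G(top)| = 3 * 12 = 36.

36


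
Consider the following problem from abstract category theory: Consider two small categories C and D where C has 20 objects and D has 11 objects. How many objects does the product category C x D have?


The product category C x D has objects that are pairs (c, d).
Number of pairs = |Ob(C)| * |Ob(D)| = 20 * 11 = 220

220


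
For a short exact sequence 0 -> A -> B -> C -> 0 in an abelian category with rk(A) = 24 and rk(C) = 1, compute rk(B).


For a short exact sequence 0 -> A -> B -> C -> 0,
rank is additive: rank(B) = rank(A) + rank(C).
rank(B) = 24 + 1 = 25

25


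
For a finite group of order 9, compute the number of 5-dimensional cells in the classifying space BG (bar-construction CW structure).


In the bar-construction CW model of BG, the n-cells are indexed by
n-tuples [g_1|...|g_n] of non-identity elements of G (degenerate
simplices with some g_i = e do not contribute cells), so there are
(|G| - 1)^n n-cells.
For dim = 5 with |G| = 9:
cells = (9 - 1)^5 = 8^5 = 32768

32768


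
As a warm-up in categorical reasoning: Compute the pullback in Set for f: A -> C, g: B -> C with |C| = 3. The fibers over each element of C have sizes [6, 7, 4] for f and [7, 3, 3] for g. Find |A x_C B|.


The pullback A x_C B consists of pairs (a, b) with f(a) = g(b).
For each element c in C, the fiber product has |f^-1(c)| * |g^-1(c)| elements.
Summing over C: 6 * 7 + 7 * 3 + 4 * 3
= 42 + 21 + 12 = 75

75


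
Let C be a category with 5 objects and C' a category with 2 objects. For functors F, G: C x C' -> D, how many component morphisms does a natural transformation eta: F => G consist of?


A natural transformation eta: F => G assigns one component morphism per
object of the domain category.
The domain is the product category C x C', so
|Ob(C x C')| = |Ob(C)| * |Ob(C')| = 5 * 2 = 10.
Therefore eta has 10 component morphisms.

10


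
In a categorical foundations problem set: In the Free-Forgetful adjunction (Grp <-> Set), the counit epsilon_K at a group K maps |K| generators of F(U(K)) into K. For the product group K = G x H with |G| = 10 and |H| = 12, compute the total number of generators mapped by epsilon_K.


The counit epsilon_K: F(U(K)) -> K of the Free-Forgetful adjunction
maps |K| generators of F(U(K)) into K. For K = G x H (the product group),
|G x H| = |G| * |H|.
Total generators mapped = 10 * 12 = 120.

120


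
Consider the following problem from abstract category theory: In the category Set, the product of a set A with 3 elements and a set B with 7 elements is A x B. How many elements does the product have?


In Set, the product A x B is the Cartesian product.
By the universal property, |A x B| = |A| * |B|.
|A x B| = 3 * 7 = 21

21


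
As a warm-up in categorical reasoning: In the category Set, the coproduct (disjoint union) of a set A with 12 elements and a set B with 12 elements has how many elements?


In Set, the coproduct A + B is the disjoint union.
|A + B| = |A| + |B| = 12 + 12 = 24

24


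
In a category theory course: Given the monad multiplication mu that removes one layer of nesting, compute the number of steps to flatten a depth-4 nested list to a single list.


Each application of mu: T^2 -> T removes one layer of nesting.
Starting at depth 4 (i.e., T^4(X)), we need to reach T(X).
Number of mu applications = 4 - 1 = 3

3


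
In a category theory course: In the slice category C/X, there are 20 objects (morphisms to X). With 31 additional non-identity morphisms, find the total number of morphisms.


In the slice category C/X, objects are morphisms to X.
Identity morphisms: 20 (one per object of C/X).
Non-identity morphisms: 31.
Total = 20 + 31 = 51

51


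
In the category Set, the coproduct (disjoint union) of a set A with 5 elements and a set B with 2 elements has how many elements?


In Set, the coproduct A + B is the disjoint union.
|A + B| = |A| + |B| = 5 + 2 = 7

7


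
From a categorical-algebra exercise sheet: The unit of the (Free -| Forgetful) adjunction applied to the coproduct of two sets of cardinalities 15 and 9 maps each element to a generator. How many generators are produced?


The unit eta_X: X -> U(F(X)) of the Free-Forgetful adjunction
maps each element of X to a generator of F(X). For X = S + T (disjoint
union in Set), |S + T| = |S| + |T|.
Total mappings = 15 + 9 = 24.

24


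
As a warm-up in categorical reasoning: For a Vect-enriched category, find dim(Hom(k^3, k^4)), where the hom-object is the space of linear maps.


In Vect-enriched categories, Hom(k^n, k^m) is the space of m x n matrices.
dim(Hom(k^3, k^4)) = 4 * 3 = 12

12


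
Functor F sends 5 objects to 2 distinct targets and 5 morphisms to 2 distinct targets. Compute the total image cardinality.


The image of F consists of distinct objects and distinct morphisms.
|Im(F)| on objects = 2
|Im(F)| on morphisms = 2
Total image cardinality = 2 + 2 = 4

4


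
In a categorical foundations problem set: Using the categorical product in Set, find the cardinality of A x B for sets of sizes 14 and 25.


In Set, the product A x B is the Cartesian product.
By the universal property, |A x B| = |A| * |B|.
|A x B| = 14 * 25 = 350

350


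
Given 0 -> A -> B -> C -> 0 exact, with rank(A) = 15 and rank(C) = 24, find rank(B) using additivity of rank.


For a short exact sequence 0 -> A -> B -> C -> 0,
rank is additive: rank(B) = rank(A) + rank(C).
rank(B) = 15 + 24 = 39

39


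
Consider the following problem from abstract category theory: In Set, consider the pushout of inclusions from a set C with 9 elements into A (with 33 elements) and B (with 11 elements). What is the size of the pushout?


The pushout A +_C B identifies the images of C in A and B.
|A +_C B| = |A| + |B| - |C| (for injections).
= 33 + 11 - 9 = 35

35


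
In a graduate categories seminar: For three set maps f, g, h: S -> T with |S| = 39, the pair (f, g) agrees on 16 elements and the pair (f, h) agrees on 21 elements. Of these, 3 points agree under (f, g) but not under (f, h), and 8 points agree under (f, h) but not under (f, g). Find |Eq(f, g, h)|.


Eq(f, g, h) is the triple-agreement set: points in S where all three
maps take the same value. Using inclusion-exclusion on the pairwise data:
Pair (f, g) agrees on 16 points; pair (f, h) on 21 points.
Points agreeing under (f, g) but not (f, h) = 3; under (f, h) but not (f, g) = 8.
Triple-agreement = agreement-in-(f, g) minus points that agree under (f, g) but not (f, h):
|Eq(f, g, h)| = 16 - 3 = 13
(cross-check via (f, h): 21 - 8 = 13.)

13


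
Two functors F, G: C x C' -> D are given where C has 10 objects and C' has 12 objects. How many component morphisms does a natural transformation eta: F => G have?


A natural transformation eta: F => G assigns one component morphism per
object of the domain category.
The domain is the product category C x C', so
|Ob(C x C')| = |Ob(C)| * |Ob(C')| = 10 * 12 = 120.
Therefore eta has 120 component morphisms.

120


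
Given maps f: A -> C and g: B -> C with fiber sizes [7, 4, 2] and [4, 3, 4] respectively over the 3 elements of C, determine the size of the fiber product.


The pullback A x_C B consists of pairs (a, b) with f(a) = g(b).
For each element c in C, the fiber product has |f^-1(c)| * |g^-1(c)| elements.
Summing over C: 7 * 4 + 4 * 3 + 2 * 4
= 28 + 12 + 8 = 48

48


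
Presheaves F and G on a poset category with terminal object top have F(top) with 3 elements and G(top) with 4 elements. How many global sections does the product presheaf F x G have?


Global sections of a presheaf on a poset with terminal top satisfy
Gamma(H) ~ H(top). Presheaves admit pointwise products, so
(F x G)(top) = F(top) x G(top) (Cartesian product).
|Gamma(F x G)| = |F(top)| * |G(top)| = 3 * 4 = 12.

12


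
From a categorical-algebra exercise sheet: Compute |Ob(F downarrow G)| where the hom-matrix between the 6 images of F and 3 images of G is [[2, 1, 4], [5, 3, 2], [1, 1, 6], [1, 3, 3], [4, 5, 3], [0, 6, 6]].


Objects of (F downarrow G) are triples (a, b, h: F(a)->G(b)).
The count equals the sum of all entries in the hom-matrix.
sum(row 0) = 7
sum(row 1) = 10
sum(row 2) = 8
sum(row 3) = 7
sum(row 4) = 12
sum(row 5) = 12
Grand total = 56

56


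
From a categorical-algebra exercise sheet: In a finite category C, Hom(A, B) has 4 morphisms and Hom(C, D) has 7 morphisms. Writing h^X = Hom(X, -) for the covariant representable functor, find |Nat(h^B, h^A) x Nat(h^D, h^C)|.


By the Yoneda lemma, Nat(h^B, h^A) is isomorphic to Hom(A, B),
so |Nat(h^B, h^A)| = |Hom(A, B)| and |Nat(h^D, h^C)| = |Hom(C, D)|.
|Hom(A, B)| = 4, |Hom(C, D)| = 7.
|Nat(h^B, h^A) x Nat(h^D, h^C)| = 4 * 7 = 28

28
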